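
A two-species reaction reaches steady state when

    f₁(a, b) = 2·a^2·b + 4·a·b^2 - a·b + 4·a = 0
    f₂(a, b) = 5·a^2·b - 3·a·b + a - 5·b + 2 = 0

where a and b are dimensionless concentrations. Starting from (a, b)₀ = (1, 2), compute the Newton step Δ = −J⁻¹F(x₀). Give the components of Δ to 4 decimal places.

(-0.0450, -1.2252)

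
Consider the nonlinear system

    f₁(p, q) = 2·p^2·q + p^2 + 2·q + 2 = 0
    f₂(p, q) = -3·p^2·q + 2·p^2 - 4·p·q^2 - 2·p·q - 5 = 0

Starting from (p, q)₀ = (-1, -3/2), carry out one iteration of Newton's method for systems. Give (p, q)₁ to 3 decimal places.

At (-1, -3/2): F = (-3.000, 7.500).
Jacobian J = [[4·p·q + 2·p, 2·p^2 + 2], [-6·p·q + 4·p - 4·q^2 - 2·q, -3·p^2 - 8·p·q - 2·p]].
At the point, J = [[4.000, 4.000], [-19.000, -13.000]] (det J = 24.000).
Solving J·Δ = −F gives Δ = (-0.375, 1.125).
Then the next iterate is (p, q)₁ = (-1.375, -0.375).

(-1.375, -0.375)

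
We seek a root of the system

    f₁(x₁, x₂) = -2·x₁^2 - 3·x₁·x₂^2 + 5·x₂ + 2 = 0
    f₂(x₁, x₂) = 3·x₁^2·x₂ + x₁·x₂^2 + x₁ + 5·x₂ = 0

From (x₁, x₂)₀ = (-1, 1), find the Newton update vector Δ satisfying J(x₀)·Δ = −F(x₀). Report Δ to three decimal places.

(0.360, -0.760)

At (-1, 1): F = (8.000, 6.000).
Jacobian J = [[-4·x₁ - 3·x₂^2, -6·x₁·x₂ + 5], [6·x₁·x₂ + x₂^2 + 1, 3·x₁^2 + 2·x₁·x₂ + 5]].
At the point, J = [[1.000, 11.000], [-4.000, 6.000]] (det J = 50.000).
Solving J·Δ = −F gives Δ = (0.360, -0.760).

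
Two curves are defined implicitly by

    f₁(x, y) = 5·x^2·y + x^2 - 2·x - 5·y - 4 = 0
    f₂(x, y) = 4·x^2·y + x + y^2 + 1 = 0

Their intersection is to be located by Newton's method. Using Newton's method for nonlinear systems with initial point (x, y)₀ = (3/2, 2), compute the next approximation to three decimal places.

At (3/2, 2): F = (7.750, 24.500).
Jacobian J = [[10·x·y + 2·x - 2, 5·x^2 - 5], [8·x·y + 1, 4·x^2 + 2·y]].
At the point, J = [[31.000, 6.250], [25.000, 13.000]] (det J = 246.750).
Solving J·Δ = −F gives Δ = (0.212, -2.293).
Then the next iterate is (x, y)₁ = (1.712, -0.293).

(1.712, -0.293)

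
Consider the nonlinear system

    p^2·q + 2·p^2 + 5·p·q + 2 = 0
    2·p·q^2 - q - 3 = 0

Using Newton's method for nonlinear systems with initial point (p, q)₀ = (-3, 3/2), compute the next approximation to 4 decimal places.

(-1.8818, 0.8175)

At (-3, 3/2): F = (11.0000, -18.0000).
Jacobian J = [[2·p·q + 4·p + 5·q, p^2 + 5·p], [2·q^2, 4·p·q - 1]].
At the point, J = [[-13.5000, -6.0000], [4.5000, -19.0000]] (det J = 283.5000).
Solving J·Δ = −F gives Δ = (1.1182, -0.6825).
Then the next iterate is (p, q)₁ = (-1.8818, 0.8175).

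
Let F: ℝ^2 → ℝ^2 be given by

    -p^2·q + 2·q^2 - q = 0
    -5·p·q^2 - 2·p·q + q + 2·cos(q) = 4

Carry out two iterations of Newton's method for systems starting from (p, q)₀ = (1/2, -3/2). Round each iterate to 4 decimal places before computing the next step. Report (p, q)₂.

At (1/2, -3/2): F = (6.3750, -9.483526).
Jacobian J = [[-2·p·q, -p^2 + 4·q - 1], [-5·q^2 - 2·q, -10·p·q - 2·p - 2·sin(q) + 1]].
At the point, J = [[1.5000, -7.2500], [-8.2500, 9.494990]] (det J = -45.570015).
Solving J·Δ = −F gives Δ = (-0.1805, 0.8420).
Then the next iterate is (p, q)₁ = (0.3195, -0.6580).
Round to (0.3195, -0.6580) and repeat: F = (1.591097, -3.346764), J = [[0.420462, -3.734080], [-0.848820, 3.686381]].
Δ = (-4.0947, -0.0350), so (p, q)₂ = (-3.7752, -0.6930).

(-3.7752, -0.6930)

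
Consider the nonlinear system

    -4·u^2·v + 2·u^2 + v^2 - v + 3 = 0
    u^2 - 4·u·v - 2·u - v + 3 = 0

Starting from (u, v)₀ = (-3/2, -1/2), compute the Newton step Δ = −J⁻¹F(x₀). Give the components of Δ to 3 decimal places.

(1.366, -0.331)

At (-3/2, -1/2): F = (12.750, 5.750).
Jacobian J = [[-8·u·v + 4·u, -4·u^2 + 2·v - 1], [2·u - 4·v - 2, -4·u - 1]].
At the point, J = [[-12.000, -11.000], [-3.000, 5.000]] (det J = -93.000).
Solving J·Δ = −F gives Δ = (1.366, -0.331).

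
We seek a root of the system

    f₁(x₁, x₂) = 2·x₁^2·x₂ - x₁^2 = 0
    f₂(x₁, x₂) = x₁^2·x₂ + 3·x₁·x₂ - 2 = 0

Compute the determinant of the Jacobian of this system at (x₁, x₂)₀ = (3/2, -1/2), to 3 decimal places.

-27.000

J = [[4·x₁·x₂ - 2·x₁, 2·x₁^2], [2·x₁·x₂ + 3·x₂, x₁^2 + 3·x₁]].
At the point, J = [[-6.000, 4.500], [-3.000, 6.750]].
det J = -27.000.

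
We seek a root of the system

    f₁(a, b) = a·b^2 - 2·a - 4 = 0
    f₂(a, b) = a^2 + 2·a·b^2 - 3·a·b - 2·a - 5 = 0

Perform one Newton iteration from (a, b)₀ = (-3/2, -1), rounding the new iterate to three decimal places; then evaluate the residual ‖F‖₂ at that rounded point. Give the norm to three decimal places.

0.528

At (-3/2, -1): F = (-2.500, -7.250).
Jacobian J = [[b^2 - 2, 2·a·b], [2·a + 2·b^2 - 3·b - 2, 4·a·b - 3·a]].
At the point, J = [[-1.000, 3.000], [0.000, 10.500]] (det J = -10.500).
Solving J·Δ = −F gives Δ = (-0.429, 0.690).
Then the next iterate is (a, b)₁ = (-1.929, -0.310).
Re-evaluating at (-1.929, -0.310): F = (-0.32738, 0.41432), so ‖F‖₂ = 0.528.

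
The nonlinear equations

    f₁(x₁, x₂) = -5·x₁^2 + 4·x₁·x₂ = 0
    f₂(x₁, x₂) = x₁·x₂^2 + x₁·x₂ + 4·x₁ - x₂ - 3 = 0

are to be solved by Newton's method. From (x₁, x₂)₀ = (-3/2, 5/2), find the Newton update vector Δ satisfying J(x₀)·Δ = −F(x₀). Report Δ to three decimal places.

(0.661, -1.619)

At (-3/2, 5/2): F = (-26.250, -24.625).
Jacobian J = [[-10·x₁ + 4·x₂, 4·x₁], [x₂^2 + x₂ + 4, 2·x₁·x₂ + x₁ - 1]].
At the point, J = [[25.000, -6.000], [12.750, -10.000]] (det J = -173.500).
Solving J·Δ = −F gives Δ = (0.661, -1.619).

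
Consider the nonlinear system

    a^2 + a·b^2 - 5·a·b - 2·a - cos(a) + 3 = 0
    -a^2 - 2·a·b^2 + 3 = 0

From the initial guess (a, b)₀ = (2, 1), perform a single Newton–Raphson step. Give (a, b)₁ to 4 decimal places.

(2.2446, 0.1916)

At (2, 1): F = (-4.583853, -5.0000).
Jacobian J = [[2·a + b^2 - 5·b + sin(a) - 2, 2·a·b - 5·a], [-2·a - 2·b^2, -4·a·b]].
At the point, J = [[-1.090703, -6.0000], [-6.0000, -8.0000]] (det J = -27.274379).
Solving J·Δ = −F gives Δ = (0.2446, -0.8084).
Then the next iterate is (a, b)₁ = (2.2446, 0.1916).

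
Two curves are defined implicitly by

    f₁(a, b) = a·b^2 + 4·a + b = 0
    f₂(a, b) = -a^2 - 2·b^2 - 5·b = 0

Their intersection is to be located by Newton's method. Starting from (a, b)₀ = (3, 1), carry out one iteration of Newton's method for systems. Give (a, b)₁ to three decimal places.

(-7.667, 6.333)

At (3, 1): F = (16.000, -16.000).
Jacobian J = [[b^2 + 4, 2·a·b + 1], [-2·a, -4·b - 5]].
At the point, J = [[5.000, 7.000], [-6.000, -9.000]] (det J = -3.000).
Solving J·Δ = −F gives Δ = (-10.667, 5.333).
Then the next iterate is (a, b)₁ = (-7.667, 6.333).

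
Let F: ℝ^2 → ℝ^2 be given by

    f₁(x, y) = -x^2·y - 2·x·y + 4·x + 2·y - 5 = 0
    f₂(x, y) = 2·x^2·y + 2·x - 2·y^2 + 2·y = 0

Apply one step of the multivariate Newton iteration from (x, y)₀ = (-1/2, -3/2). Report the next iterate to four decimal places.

(1.5947, -1.6439)

At (-1/2, -3/2): F = (-11.1250, -9.2500).
Jacobian J = [[-2·x·y - 2·y + 4, -x^2 - 2·x + 2], [4·x·y + 2, 2·x^2 - 4·y + 2]].
At the point, J = [[5.5000, 2.7500], [5.0000, 8.5000]] (det J = 33.0000).
Solving J·Δ = −F gives Δ = (2.0947, -0.1439).
Then the next iterate is (x, y)₁ = (1.5947, -1.6439).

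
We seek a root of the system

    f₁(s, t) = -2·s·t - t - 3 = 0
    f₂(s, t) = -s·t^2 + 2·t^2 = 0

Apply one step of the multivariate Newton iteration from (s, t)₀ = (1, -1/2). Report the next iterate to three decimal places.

At (1, -1/2): F = (-1.500, 0.250).
Jacobian J = [[-2·t, -2·s - 1], [-t^2, -2·s·t + 4·t]].
At the point, J = [[1.000, -3.000], [-0.250, -1.000]] (det J = -1.750).
Solving J·Δ = −F gives Δ = (1.286, -0.071).
Then the next iterate is (s, t)₁ = (2.286, -0.571).

(2.286, -0.571)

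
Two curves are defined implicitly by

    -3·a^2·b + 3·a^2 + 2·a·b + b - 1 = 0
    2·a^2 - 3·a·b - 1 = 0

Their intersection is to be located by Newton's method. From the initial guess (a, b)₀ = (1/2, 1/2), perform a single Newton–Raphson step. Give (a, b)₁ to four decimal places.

(0.7286, -0.2571)

At (1/2, 1/2): F = (0.3750, -1.2500).
Jacobian J = [[-6·a·b + 6·a + 2·b, -3·a^2 + 2·a + 1], [4·a - 3·b, -3·a]].
At the point, J = [[2.5000, 1.2500], [0.5000, -1.5000]] (det J = -4.3750).
Solving J·Δ = −F gives Δ = (0.2286, -0.7571).
Then the next iterate is (a, b)₁ = (0.7286, -0.2571).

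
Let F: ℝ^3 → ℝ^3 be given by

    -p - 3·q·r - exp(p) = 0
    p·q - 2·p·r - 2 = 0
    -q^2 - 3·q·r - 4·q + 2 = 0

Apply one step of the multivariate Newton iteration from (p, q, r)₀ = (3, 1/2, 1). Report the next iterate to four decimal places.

At (3, 1/2, 1): F = (-24.585537, -6.5000, -1.7500).
Jacobian J = [[-exp(p) - 1, -3·r, -3·q], [q - 2·r, p, -2·p], [0, -2·q - 3·r - 4, -3·q]].
At the point, J = [[-21.085537, -3.0000, -1.5000], [-1.5000, 3.0000, -6.0000], [0.0000, -8.0000, -1.5000]] (det J = 1095.740688).
Solving J·Δ = −F gives Δ = (-1.0975, -0.0613, -0.8396).
Then the next iterate is (p, q, r)₁ = (1.9025, 0.4387, 0.1604).

(1.9025, 0.4387, 0.1604)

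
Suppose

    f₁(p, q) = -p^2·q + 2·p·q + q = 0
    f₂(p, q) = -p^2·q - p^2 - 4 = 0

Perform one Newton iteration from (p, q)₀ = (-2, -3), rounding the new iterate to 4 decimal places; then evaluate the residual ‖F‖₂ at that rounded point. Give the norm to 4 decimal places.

21.0728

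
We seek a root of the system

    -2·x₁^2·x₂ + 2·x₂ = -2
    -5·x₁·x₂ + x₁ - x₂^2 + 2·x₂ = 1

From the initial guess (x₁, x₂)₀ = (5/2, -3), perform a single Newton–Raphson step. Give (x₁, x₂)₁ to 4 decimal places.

At (5/2, -3): F = (33.5000, 24.0000).
Jacobian J = [[-4·x₁·x₂, -2·x₁^2 + 2], [-5·x₂ + 1, -5·x₁ - 2·x₂ + 2]].
At the point, J = [[30.0000, -10.5000], [16.0000, -4.5000]] (det J = 33.0000).
Solving J·Δ = −F gives Δ = (-3.0682, -5.5758).
Then the next iterate is (x₁, x₂)₁ = (-0.5682, -8.5758).

(-0.5682, -8.5758)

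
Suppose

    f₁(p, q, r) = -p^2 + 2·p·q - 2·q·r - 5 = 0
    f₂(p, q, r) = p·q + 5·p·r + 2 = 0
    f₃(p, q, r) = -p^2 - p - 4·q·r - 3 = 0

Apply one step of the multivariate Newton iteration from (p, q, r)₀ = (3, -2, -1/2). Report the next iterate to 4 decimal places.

(0.2080, -1.9413, -0.5827)

At (3, -2, -1/2): F = (-28.0000, -11.5000, -19.0000).
Jacobian J = [[-2·p + 2·q, 2·p - 2·r, -2·q], [q + 5·r, p, 5·p], [-2·p - 1, -4·r, -4·q]].
At the point, J = [[-10.0000, 7.0000, 4.0000], [-4.5000, 3.0000, 15.0000], [-7.0000, 2.0000, 8.0000]] (det J = -375.0000).
Solving J·Δ = −F gives Δ = (-2.7920, 0.0587, -0.0827).
Then the next iterate is (p, q, r)₁ = (0.2080, -1.9413, -0.5827).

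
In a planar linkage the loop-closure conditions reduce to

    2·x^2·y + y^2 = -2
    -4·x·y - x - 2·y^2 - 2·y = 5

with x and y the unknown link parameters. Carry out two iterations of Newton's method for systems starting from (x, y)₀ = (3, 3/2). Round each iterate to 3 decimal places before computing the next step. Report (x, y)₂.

At (3, 3/2): F = (31.250, -33.500).
Jacobian J = [[4·x·y, 2·x^2 + 2·y], [-4·y - 1, -4·x - 4·y - 2]].
At the point, J = [[18.000, 21.000], [-7.000, -20.000]] (det J = -213.000).
Solving J·Δ = −F gives Δ = (0.369, -1.804).
Then the next iterate is (x, y)₁ = (3.369, -0.304).
Round to (3.369, -0.304) and repeat: F = (-4.80848, -3.84913), J = [[-4.09670, 22.09232], [0.216, -14.260]].
Δ = (-2.863, -0.313), so (x, y)₂ = (0.506, -0.617).

(0.506, -0.617)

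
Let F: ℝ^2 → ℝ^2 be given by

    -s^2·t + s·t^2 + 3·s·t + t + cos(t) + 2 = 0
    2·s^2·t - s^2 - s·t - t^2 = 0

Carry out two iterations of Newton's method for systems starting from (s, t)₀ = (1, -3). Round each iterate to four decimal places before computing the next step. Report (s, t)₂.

(3.1535, 1.6667)

At (1, -3): F = (1.010008, -13.0000).
Jacobian J = [[-2·s·t + t^2 + 3·t, -s^2 + 2·s·t + 3·s - sin(t) + 1], [4·s·t - 2·s - t, 2·s^2 - s - 2·t]].
At the point, J = [[6.0000, -2.858880], [-11.0000, 7.0000]] (det J = 10.552320).
Solving J·Δ = −F gives Δ = (2.8520, 6.3389).
Then the next iterate is (s, t)₁ = (3.8520, 3.3389).
Round to (3.8520, 3.3389) and repeat: F = (36.343424, 60.236955), J = [[-4.557932, 23.637011], [40.402871, 19.146008]].
Δ = (-0.6985, -1.6722), so (s, t)₂ = (3.1535, 1.6667).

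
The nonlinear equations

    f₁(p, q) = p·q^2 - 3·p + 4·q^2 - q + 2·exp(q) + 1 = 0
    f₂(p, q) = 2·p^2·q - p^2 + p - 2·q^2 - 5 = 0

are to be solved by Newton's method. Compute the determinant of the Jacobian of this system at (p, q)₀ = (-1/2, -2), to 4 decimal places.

96.8760

J = [[q^2 - 3, 2·p·q + 8·q + 2·exp(q) - 1], [4·p·q - 2·p + 1, 2·p^2 - 4·q]].
At the point, J = [[1.0000, -14.729329], [6.0000, 8.5000]].
det J = 96.8760.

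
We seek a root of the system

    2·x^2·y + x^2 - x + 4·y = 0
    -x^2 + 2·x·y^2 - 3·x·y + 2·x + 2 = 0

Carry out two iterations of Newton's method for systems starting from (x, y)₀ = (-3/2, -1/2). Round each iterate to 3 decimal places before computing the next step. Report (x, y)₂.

At (-3/2, -1/2): F = (-0.500, -6.250).
Jacobian J = [[4·x·y + 2·x - 1, 2·x^2 + 4], [-2·x + 2·y^2 - 3·y + 2, 4·x·y - 3·x]].
At the point, J = [[-1.000, 8.500], [7.000, 7.500]] (det J = -67.000).
Solving J·Δ = −F gives Δ = (0.737, 0.146).
Then the next iterate is (x, y)₁ = (-0.763, -0.354).
Round to (-0.763, -0.354) and repeat: F = (-0.48301, -1.10971), J = [[-1.44559, 5.16434], [4.83863, 3.36941]].
Δ = (0.137, 0.132), so (x, y)₂ = (-0.626, -0.222).

(-0.626, -0.222)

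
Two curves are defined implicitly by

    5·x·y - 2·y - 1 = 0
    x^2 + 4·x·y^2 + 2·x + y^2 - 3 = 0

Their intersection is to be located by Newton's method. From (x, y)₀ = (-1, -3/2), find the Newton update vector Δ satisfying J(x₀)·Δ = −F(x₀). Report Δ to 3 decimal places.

(2.278, -1.083)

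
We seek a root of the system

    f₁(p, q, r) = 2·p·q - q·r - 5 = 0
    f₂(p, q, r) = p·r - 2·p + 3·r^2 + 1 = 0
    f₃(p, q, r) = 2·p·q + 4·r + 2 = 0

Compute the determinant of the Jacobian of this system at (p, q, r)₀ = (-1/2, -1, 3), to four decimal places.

120.0000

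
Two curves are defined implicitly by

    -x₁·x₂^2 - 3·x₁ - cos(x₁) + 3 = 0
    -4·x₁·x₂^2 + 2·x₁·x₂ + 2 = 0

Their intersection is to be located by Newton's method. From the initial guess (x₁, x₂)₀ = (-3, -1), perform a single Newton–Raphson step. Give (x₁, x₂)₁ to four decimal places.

At (-3, -1): F = (15.989992, 20.0000).
Jacobian J = [[-x₂^2 + sin(x₁) - 3, -2·x₁·x₂], [-4·x₂^2 + 2·x₂, -8·x₁·x₂ + 2·x₁]].
At the point, J = [[-4.141120, -6.0000], [-6.0000, -30.0000]] (det J = 88.233600).
Solving J·Δ = −F gives Δ = (4.0767, -0.1487).
Then the next iterate is (x₁, x₂)₁ = (1.0767, -1.1487).

(1.0767, -1.1487)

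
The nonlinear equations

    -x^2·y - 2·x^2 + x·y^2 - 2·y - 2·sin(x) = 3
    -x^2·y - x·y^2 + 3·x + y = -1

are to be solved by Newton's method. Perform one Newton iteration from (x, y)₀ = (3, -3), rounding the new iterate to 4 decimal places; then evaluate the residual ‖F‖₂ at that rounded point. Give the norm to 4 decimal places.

11.2340

At (3, -3): F = (38.717760, 7.0000).
Jacobian J = [[-2·x·y - 4·x + y^2 - 2·cos(x), -x^2 + 2·x·y - 2], [-2·x·y - y^2 + 3, -x^2 - 2·x·y + 1]].
At the point, J = [[16.979985, -29.0000], [12.0000, 10.0000]] (det J = 517.799850).
Solving J·Δ = −F gives Δ = (-1.1398, 0.6677).
Then the next iterate is (x, y)₁ = (1.8602, -2.3323).
Re-evaluating at (1.8602, -2.3323): F = (11.016431, 2.200073), so ‖F‖₂ = 11.2340.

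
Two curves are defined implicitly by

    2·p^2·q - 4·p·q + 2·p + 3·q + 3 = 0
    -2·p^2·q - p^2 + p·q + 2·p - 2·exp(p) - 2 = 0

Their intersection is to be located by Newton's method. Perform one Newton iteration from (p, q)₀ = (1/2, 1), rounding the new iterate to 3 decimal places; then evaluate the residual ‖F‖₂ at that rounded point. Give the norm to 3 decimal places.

20.288

At (1/2, 1): F = (5.500, -4.54744).
Jacobian J = [[4·p·q - 4·q + 2, 2·p^2 - 4·p + 3], [-4·p·q - 2·p + q - 2·exp(p) + 2, -2·p^2 + p]].
At the point, J = [[0.000, 1.500], [-3.29744, 0.000]] (det J = 4.94616).
Solving J·Δ = −F gives Δ = (-1.379, -3.667).
Then the next iterate is (p, q)₁ = (-0.879, -2.667).
Re-evaluating at (-0.879, -2.667): F = (-20.25744, 1.10452), so ‖F‖₂ = 20.288.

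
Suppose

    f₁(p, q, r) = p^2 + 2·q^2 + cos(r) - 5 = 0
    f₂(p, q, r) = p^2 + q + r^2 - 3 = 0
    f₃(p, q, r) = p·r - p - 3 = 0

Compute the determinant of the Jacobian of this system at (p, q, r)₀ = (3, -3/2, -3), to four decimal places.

J = [[2·p, 4·q, -sin(r)], [2·p, 1, 2·r], [r - 1, 0, p]].
At the point, J = [[6.0000, -6.0000, 0.141120], [6.0000, 1.0000, -6.0000], [-4.0000, 0.0000, 3.0000]].
det J = -17.4355.

-17.4355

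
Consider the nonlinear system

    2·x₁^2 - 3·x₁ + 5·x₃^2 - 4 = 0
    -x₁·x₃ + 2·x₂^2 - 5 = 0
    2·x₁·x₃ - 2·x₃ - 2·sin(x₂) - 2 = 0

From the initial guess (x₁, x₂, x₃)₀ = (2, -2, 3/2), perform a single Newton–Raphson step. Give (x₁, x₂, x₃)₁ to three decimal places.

At (2, -2, 3/2): F = (9.250, 0.000, 2.81859).
Jacobian J = [[4·x₁ - 3, 0, 10·x₃], [-x₃, 4·x₂, -x₁], [2·x₃, -2·cos(x₂), 2·x₁ - 2]].
At the point, J = [[5.000, 0.000, 15.000], [-1.500, -8.000, -2.000], [3.000, 0.83229, 2.000]] (det J = 269.59633).
Solving J·Δ = −F gives Δ = (-0.763, 0.234, -0.362).
Then the next iterate is (x₁, x₂, x₃)₁ = (1.237, -1.766, 1.138).

(1.237, -1.766, 1.138)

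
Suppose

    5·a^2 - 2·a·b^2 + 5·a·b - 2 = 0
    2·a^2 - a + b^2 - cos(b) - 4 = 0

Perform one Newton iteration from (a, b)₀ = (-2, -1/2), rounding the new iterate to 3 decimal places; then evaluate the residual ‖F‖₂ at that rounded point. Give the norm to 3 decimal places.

At (-2, -1/2): F = (24.000, 5.37242).
Jacobian J = [[10·a - 2·b^2 + 5·b, -4·a·b + 5·a], [4·a - 1, 2·b + sin(b)]].
At the point, J = [[-23.000, -14.000], [-9.000, -1.47943]] (det J = -91.97321).
Solving J·Δ = −F gives Δ = (0.432, 1.005).
Then the next iterate is (a, b)₁ = (-1.568, 0.505).
Re-evaluating at (-1.568, 0.505): F = (7.13368, 1.86510), so ‖F‖₂ = 7.373.

7.373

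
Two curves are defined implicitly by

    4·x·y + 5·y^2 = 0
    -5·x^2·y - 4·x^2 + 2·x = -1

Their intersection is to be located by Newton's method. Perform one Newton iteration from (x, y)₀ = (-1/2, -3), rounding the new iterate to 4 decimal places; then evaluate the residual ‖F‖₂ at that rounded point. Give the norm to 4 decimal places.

At (-1/2, -3): F = (51.0000, 2.7500).
Jacobian J = [[4·y, 4·x + 10·y], [-10·x·y - 8·x + 2, -5·x^2]].
At the point, J = [[-12.0000, -32.0000], [-9.0000, -1.2500]] (det J = -273.0000).
Solving J·Δ = −F gives Δ = (0.0888, 1.5604).
Then the next iterate is (x, y)₁ = (-0.4112, -1.4396).
Re-evaluating at (-0.4112, -1.4396): F = (12.730095, 0.718335), so ‖F‖₂ = 12.7503.

12.7503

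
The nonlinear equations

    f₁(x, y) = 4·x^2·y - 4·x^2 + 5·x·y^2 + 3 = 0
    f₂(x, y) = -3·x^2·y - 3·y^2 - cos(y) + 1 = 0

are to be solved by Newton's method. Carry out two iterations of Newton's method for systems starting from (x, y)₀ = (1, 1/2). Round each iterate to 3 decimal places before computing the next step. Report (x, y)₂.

At (1, 1/2): F = (2.250, -2.12758).
Jacobian J = [[8·x·y - 8·x + 5·y^2, 4·x^2 + 10·x·y], [-6·x·y, -3·x^2 - 6·y + sin(y)]].
At the point, J = [[-2.750, 9.000], [-3.000, -5.52057]] (det J = 42.18158).
Solving J·Δ = −F gives Δ = (-0.159, -0.299).
Then the next iterate is (x, y)₁ = (0.841, 0.201).
Round to (0.841, 0.201) and repeat: F = (0.90942, -0.52756), J = [[-5.17367, 4.51953], [-1.01425, -3.12819]].
Δ = (0.022, -0.176), so (x, y)₂ = (0.863, 0.025).

(0.863, 0.025)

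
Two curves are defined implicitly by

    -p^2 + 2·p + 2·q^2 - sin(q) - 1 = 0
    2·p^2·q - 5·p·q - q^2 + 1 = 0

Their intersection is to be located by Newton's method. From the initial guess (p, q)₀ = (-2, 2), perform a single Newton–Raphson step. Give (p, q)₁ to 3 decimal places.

At (-2, 2): F = (-1.90930, 33.000).
Jacobian J = [[-2·p + 2, 4·q - cos(q)], [4·p·q - 5·q, 2·p^2 - 5·p - 2·q]].
At the point, J = [[6.000, 8.41615], [-26.000, 14.000]] (det J = 302.81982).
Solving J·Δ = −F gives Δ = (1.005, -0.490).
Then the next iterate is (p, q)₁ = (-0.995, 1.510).

(-0.995, 1.510)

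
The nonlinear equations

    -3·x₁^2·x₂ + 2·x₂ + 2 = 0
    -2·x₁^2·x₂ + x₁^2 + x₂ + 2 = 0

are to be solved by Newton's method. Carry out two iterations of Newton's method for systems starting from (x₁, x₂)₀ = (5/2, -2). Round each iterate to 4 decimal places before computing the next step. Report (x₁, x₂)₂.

At (5/2, -2): F = (35.5000, 31.2500).
Jacobian J = [[-6·x₁·x₂, -3·x₁^2 + 2], [-4·x₁·x₂ + 2·x₁, -2·x₁^2 + 1]].
At the point, J = [[30.0000, -16.7500], [25.0000, -11.5000]] (det J = 73.7500).
Solving J·Δ = −F gives Δ = (-1.5619, -0.6780).
Then the next iterate is (x₁, x₂)₁ = (0.9381, -2.6780).
Round to (0.9381, -2.6780) and repeat: F = (3.714174, 4.915481), J = [[15.073391, -0.640095], [11.925127, -0.760063]].
Δ = (0.0846, 7.7941), so (x₁, x₂)₂ = (1.0227, 5.1161).

(1.0227, 5.1161)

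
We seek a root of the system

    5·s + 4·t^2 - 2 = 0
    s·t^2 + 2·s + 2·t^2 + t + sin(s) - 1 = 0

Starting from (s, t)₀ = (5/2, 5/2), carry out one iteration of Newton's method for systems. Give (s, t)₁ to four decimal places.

(6.6230, -0.3058)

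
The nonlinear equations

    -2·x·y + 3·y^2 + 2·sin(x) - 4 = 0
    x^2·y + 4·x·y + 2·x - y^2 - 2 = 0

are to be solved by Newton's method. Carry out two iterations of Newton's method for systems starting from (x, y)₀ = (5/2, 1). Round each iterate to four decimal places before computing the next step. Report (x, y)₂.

At (5/2, 1): F = (-4.803056, 18.2500).
Jacobian J = [[-2·y + 2·cos(x), -2·x + 6·y], [2·x·y + 4·y + 2, x^2 + 4·x - 2·y]].
At the point, J = [[-3.602287, 1.0000], [11.0000, 14.2500]] (det J = -62.332593).
Solving J·Δ = −F gives Δ = (-1.3908, -0.2071).
Then the next iterate is (x, y)₁ = (1.1092, 0.7929).
Round to (1.1092, 0.7929) and repeat: F = (-2.082213, 4.083173), J = [[-0.695044, 2.5390], [6.930569, 4.081325]].
Δ = (-0.9233, 0.5674), so (x, y)₂ = (0.1859, 1.3603).

(0.1859, 1.3603)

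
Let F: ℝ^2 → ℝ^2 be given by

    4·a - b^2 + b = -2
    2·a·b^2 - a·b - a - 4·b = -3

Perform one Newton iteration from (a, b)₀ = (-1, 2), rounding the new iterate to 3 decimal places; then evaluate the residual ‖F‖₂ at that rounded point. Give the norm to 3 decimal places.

At (-1, 2): F = (-4.000, -10.000).
Jacobian J = [[4, -2·b + 1], [2·b^2 - b - 1, 4·a·b - a - 4]].
At the point, J = [[4.000, -3.000], [5.000, -11.000]] (det J = -29.000).
Solving J·Δ = −F gives Δ = (0.483, -0.690).
Then the next iterate is (a, b)₁ = (-0.517, 1.310).
Re-evaluating at (-0.517, 1.310): F = (-0.47410, -2.82018), so ‖F‖₂ = 2.860.

2.860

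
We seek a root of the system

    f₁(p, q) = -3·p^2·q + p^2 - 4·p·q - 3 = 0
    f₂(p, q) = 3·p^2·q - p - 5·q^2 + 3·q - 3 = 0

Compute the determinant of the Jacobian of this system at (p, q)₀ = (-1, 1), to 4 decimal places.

7.0000

J = [[-6·p·q + 2·p - 4·q, -3·p^2 - 4·p], [6·p·q - 1, 3·p^2 - 10·q + 3]].
At the point, J = [[0.0000, 1.0000], [-7.0000, -4.0000]].
det J = 7.0000.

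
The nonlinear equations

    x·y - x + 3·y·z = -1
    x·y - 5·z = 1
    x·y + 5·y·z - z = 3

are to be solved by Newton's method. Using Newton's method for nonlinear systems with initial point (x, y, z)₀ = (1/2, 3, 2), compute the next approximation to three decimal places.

(-9.027, 12.135, -4.703)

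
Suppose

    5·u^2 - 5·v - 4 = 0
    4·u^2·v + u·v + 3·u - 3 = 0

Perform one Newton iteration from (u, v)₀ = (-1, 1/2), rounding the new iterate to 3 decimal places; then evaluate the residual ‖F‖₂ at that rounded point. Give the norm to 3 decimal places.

13.516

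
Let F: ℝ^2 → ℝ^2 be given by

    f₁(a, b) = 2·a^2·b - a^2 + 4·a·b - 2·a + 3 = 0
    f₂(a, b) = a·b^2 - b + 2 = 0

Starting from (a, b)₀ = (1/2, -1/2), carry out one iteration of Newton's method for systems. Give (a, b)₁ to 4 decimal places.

At (1/2, -1/2): F = (0.5000, 2.6250).
Jacobian J = [[4·a·b - 2·a + 4·b - 2, 2·a^2 + 4·a], [b^2, 2·a·b - 1]].
At the point, J = [[-6.0000, 2.5000], [0.2500, -1.5000]] (det J = 8.3750).
Solving J·Δ = −F gives Δ = (0.8731, 1.8955).
Then the next iterate is (a, b)₁ = (1.3731, 1.3955).

(1.3731, 1.3955)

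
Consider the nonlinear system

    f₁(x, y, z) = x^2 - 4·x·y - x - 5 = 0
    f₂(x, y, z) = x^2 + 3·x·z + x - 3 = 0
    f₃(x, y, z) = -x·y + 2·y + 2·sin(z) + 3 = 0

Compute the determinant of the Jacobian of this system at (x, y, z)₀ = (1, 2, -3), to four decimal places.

92.5196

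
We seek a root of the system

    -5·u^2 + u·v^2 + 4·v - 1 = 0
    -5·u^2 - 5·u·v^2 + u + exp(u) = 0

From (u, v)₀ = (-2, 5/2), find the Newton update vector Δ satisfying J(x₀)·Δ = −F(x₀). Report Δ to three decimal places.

(0.744, -0.662)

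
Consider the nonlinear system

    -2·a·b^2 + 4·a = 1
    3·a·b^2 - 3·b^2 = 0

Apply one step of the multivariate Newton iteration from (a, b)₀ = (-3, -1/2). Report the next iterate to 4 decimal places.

At (-3, -1/2): F = (-11.5000, -3.0000).
Jacobian J = [[-2·b^2 + 4, -4·a·b], [3·b^2, 6·a·b - 6·b]].
At the point, J = [[3.5000, -6.0000], [0.7500, 12.0000]] (det J = 46.5000).
Solving J·Δ = −F gives Δ = (3.3548, 0.0403).
Then the next iterate is (a, b)₁ = (0.3548, -0.4597).

(0.3548, -0.4597)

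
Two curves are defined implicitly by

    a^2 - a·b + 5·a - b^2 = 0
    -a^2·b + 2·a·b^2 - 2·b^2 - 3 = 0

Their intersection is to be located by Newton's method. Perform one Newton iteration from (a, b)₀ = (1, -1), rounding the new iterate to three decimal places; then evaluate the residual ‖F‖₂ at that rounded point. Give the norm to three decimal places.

18.189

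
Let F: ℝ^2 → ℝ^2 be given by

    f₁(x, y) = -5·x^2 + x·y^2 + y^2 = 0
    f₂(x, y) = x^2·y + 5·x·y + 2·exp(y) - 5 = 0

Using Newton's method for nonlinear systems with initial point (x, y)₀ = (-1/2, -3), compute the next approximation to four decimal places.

(-0.5218, -2.0183)

At (-1/2, -3): F = (3.2500, 1.849574).
Jacobian J = [[-10·x + y^2, 2·x·y + 2·y], [2·x·y + 5·y, x^2 + 5·x + 2·exp(y)]].
At the point, J = [[14.0000, -3.0000], [-12.0000, -2.150426]] (det J = -66.105962).
Solving J·Δ = −F gives Δ = (-0.0218, 0.9817).
Then the next iterate is (x, y)₁ = (-0.5218, -2.0183).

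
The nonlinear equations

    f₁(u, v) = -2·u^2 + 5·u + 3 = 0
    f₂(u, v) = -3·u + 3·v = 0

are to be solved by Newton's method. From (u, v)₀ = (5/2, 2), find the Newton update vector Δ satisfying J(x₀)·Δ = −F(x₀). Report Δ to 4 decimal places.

(0.6000, 1.1000)

At (5/2, 2): F = (3.0000, -1.5000).
Jacobian J = [[-4·u + 5, 0], [-3, 3]].
At the point, J = [[-5.0000, 0.0000], [-3.0000, 3.0000]] (det J = -15.0000).
Solving J·Δ = −F gives Δ = (0.6000, 1.1000).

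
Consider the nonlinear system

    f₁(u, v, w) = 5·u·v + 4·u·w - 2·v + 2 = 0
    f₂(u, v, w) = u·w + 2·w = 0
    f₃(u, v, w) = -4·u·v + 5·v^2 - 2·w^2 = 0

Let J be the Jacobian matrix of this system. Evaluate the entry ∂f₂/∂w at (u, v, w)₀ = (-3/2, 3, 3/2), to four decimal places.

0.5000

∂f₂/∂w = u + 2.
At (-3/2, 3, 3/2) this is 0.5000.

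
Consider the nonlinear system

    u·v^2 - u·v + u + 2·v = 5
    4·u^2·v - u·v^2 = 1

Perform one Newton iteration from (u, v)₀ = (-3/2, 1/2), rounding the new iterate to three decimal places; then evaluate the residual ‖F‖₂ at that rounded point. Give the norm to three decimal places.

At (-3/2, 1/2): F = (-5.125, 3.875).
Jacobian J = [[v^2 - v + 1, 2·u·v - u + 2], [8·u·v - v^2, 4·u^2 - 2·u·v]].
At the point, J = [[0.750, 2.000], [-6.250, 10.500]] (det J = 20.375).
Solving J·Δ = −F gives Δ = (3.021, 1.429).
Then the next iterate is (u, v)₁ = (1.521, 1.929).
Re-evaluating at (1.521, 1.929): F = (3.10469, 11.19081), so ‖F‖₂ = 11.613.

11.613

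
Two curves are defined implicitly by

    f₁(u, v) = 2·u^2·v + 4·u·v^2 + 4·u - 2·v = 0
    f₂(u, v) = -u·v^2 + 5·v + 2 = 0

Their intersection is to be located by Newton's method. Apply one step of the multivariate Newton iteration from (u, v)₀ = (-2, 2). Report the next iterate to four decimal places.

(1.0000, 1.3846)

At (-2, 2): F = (-28.0000, 20.0000).
Jacobian J = [[4·u·v + 4·v^2 + 4, 2·u^2 + 8·u·v - 2], [-v^2, -2·u·v + 5]].
At the point, J = [[4.0000, -26.0000], [-4.0000, 13.0000]] (det J = -52.0000).
Solving J·Δ = −F gives Δ = (3.0000, -0.6154).
Then the next iterate is (u, v)₁ = (1.0000, 1.3846).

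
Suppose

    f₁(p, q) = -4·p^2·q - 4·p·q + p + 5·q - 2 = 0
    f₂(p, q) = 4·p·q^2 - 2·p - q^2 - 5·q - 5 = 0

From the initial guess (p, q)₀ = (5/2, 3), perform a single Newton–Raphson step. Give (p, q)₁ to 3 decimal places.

(1.400, 2.621)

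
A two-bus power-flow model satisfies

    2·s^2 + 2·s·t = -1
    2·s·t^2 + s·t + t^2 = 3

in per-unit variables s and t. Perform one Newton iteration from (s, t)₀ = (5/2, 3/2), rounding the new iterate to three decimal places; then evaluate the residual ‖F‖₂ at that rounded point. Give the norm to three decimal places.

At (5/2, 3/2): F = (21.000, 14.250).
Jacobian J = [[4·s + 2·t, 2·s], [2·t^2 + t, 4·s·t + s + 2·t]].
At the point, J = [[13.000, 5.000], [6.000, 20.500]] (det J = 236.500).
Solving J·Δ = −F gives Δ = (-1.519, -0.251).
Then the next iterate is (s, t)₁ = (0.981, 1.249).
Re-evaluating at (0.981, 1.249): F = (5.37526, 2.84599), so ‖F‖₂ = 6.082.

6.082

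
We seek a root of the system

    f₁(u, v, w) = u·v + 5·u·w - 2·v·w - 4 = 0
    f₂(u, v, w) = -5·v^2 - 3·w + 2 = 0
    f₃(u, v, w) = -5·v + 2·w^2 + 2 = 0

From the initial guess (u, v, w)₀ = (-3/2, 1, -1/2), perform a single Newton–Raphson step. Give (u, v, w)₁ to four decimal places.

(19.8667, 1.9000, -4.0000)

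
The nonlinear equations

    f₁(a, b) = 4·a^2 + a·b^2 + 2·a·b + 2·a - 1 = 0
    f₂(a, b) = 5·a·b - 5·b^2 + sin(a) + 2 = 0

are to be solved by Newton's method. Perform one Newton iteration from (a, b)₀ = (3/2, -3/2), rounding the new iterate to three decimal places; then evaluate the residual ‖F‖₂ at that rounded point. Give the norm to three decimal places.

At (3/2, -3/2): F = (9.875, -19.50251).
Jacobian J = [[8·a + b^2 + 2·b + 2, 2·a·b + 2·a], [5·b + cos(a), 5·a - 10·b]].
At the point, J = [[13.250, -1.500], [-7.42926, 22.500]] (det J = 286.98111).
Solving J·Δ = −F gives Δ = (-0.672, 0.645).
Then the next iterate is (a, b)₁ = (0.828, -0.855).
Re-evaluating at (0.828, -0.855): F = (2.58774, -4.45824), so ‖F‖₂ = 5.155.

5.155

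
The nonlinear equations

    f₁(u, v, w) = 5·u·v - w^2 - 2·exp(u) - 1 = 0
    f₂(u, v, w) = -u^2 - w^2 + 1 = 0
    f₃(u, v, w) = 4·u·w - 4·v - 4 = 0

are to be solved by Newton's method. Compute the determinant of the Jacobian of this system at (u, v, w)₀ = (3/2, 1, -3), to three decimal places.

J = [[5·v - 2·exp(u), 5·u, -2·w], [-2·u, 0, -2·w], [4·w, -4, 4·u]].
At the point, J = [[-3.96338, 7.500, 6.000], [-3.000, 0.000, 6.000], [-12.000, -4.000, 6.000]].
det J = -428.121.

-428.121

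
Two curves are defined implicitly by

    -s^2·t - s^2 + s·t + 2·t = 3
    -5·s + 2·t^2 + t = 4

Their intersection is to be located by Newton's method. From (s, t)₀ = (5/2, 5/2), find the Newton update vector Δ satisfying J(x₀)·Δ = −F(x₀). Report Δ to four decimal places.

At (5/2, 5/2): F = (-13.6250, -1.5000).
Jacobian J = [[-2·s·t - 2·s + t, -s^2 + s + 2], [-5, 4·t + 1]].
At the point, J = [[-15.0000, -1.7500], [-5.0000, 11.0000]] (det J = -173.7500).
Solving J·Δ = −F gives Δ = (-0.8777, -0.2626).

(-0.8777, -0.2626)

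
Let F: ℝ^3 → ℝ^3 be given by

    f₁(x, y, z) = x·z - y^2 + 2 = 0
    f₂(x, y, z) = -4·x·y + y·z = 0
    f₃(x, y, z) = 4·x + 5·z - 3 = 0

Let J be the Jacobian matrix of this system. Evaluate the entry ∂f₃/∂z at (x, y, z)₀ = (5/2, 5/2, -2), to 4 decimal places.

5.0000

∂f₃/∂z = 5.
At (5/2, 5/2, -2) this is 5.0000.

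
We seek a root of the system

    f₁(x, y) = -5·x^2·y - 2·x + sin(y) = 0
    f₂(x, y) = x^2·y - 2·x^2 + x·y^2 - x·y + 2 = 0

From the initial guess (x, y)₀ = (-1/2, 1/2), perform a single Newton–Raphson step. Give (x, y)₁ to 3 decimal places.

(-1.965, 0.827)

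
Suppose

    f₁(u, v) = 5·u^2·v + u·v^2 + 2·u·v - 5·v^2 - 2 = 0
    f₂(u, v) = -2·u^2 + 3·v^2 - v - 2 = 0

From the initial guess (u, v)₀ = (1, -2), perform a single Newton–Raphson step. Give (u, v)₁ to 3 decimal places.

(0.472, -1.068)

At (1, -2): F = (-32.000, 10.000).
Jacobian J = [[10·u·v + v^2 + 2·v, 5·u^2 + 2·u·v + 2·u - 10·v], [-4·u, 6·v - 1]].
At the point, J = [[-20.000, 23.000], [-4.000, -13.000]] (det J = 352.000).
Solving J·Δ = −F gives Δ = (-0.528, 0.932).
Then the next iterate is (u, v)₁ = (0.472, -1.068).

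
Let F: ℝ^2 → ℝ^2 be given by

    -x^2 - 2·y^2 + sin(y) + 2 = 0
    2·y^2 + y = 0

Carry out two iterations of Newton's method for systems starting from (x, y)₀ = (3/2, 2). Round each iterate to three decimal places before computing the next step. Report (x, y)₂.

(1.726, 0.347)

At (3/2, 2): F = (-7.34070, 10.000).
Jacobian J = [[-2·x, -4·y + cos(y)], [0, 4·y + 1]].
At the point, J = [[-3.000, -8.41615], [0.000, 9.000]] (det J = -27.000).
Solving J·Δ = −F gives Δ = (0.670, -1.111).
Then the next iterate is (x, y)₁ = (2.170, 0.889).
Round to (2.170, 0.889) and repeat: F = (-3.51310, 2.46964), J = [[-4.340, -2.92581], [0.000, 4.556]].
Δ = (-0.444, -0.542), so (x, y)₂ = (1.726, 0.347).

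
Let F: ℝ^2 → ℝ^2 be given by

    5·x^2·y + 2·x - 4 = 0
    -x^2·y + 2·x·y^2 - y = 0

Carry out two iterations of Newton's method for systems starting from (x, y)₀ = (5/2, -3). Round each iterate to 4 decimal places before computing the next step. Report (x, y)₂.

At (5/2, -3): F = (-92.7500, 66.7500).
Jacobian J = [[10·x·y + 2, 5·x^2], [-2·x·y + 2·y^2, -x^2 + 4·x·y - 1]].
At the point, J = [[-73.0000, 31.2500], [33.0000, -37.2500]] (det J = 1688.0000).
Solving J·Δ = −F gives Δ = (-0.8110, 1.0735).
Then the next iterate is (x, y)₁ = (1.6890, -1.9265).
Round to (1.6890, -1.9265) and repeat: F = (-28.100835, 19.959384), J = [[-30.538585, 14.263605], [13.930522, -16.868155]].
Δ = (-0.5983, 0.6892), so (x, y)₂ = (1.0907, -1.2373).

(1.0907, -1.2373)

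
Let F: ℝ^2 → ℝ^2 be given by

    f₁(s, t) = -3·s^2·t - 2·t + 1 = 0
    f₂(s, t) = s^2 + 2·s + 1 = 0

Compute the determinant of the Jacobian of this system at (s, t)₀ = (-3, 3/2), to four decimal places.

-116.0000

J = [[-6·s·t, -3·s^2 - 2], [2·s + 2, 0]].
At the point, J = [[27.0000, -29.0000], [-4.0000, 0.0000]].
det J = -116.0000.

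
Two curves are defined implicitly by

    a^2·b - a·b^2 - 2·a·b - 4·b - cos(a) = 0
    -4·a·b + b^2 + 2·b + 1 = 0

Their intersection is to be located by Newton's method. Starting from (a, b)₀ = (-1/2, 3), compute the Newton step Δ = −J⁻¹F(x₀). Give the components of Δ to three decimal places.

At (-1/2, 3): F = (-4.62758, 22.000).
Jacobian J = [[2·a·b - b^2 - 2·b + sin(a), a^2 - 2·a·b - 2·a - 4], [-4·b, -4·a + 2·b + 2]].
At the point, J = [[-18.47943, 0.250], [-12.000, 10.000]] (det J = -181.79426).
Solving J·Δ = −F gives Δ = (-0.285, -2.542).

(-0.285, -2.542)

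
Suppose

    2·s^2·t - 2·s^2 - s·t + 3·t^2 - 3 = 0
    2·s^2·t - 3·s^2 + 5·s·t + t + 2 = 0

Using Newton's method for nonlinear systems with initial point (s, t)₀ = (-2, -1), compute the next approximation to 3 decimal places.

(-1.299, 0.519)

At (-2, -1): F = (-18.000, -9.000).
Jacobian J = [[4·s·t - 4·s - t, 2·s^2 - s + 6·t], [4·s·t - 6·s + 5·t, 2·s^2 + 5·s + 1]].
At the point, J = [[17.000, 4.000], [15.000, -1.000]] (det J = -77.000).
Solving J·Δ = −F gives Δ = (0.701, 1.519).
Then the next iterate is (s, t)₁ = (-1.299, 0.519).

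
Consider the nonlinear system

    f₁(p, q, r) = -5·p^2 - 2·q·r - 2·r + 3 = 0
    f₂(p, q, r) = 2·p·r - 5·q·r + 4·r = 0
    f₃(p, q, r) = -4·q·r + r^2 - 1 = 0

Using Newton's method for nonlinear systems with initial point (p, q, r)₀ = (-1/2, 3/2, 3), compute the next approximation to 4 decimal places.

At (-1/2, 3/2, 3): F = (-13.2500, -13.5000, -10.0000).
Jacobian J = [[-10·p, -2·r, -2·q - 2], [2·r, -5·r, 2·p - 5·q + 4], [0, -4·r, -4·q + 2·r]].
At the point, J = [[5.0000, -6.0000, -5.0000], [6.0000, -15.0000, -4.5000], [0.0000, -12.0000, 0.0000]] (det J = 90.0000).
Solving J·Δ = −F gives Δ = (-4.2833, -0.8333, -5.9333).
Then the next iterate is (p, q, r)₁ = (-4.7833, 0.6667, -2.9333).

(-4.7833, 0.6667, -2.9333)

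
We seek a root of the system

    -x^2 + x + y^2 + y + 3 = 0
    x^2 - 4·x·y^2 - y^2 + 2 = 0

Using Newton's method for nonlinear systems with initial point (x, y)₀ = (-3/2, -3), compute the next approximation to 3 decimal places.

(-1.218, -1.725)

At (-3/2, -3): F = (5.250, 49.250).
Jacobian J = [[-2·x + 1, 2·y + 1], [2·x - 4·y^2, -8·x·y - 2·y]].
At the point, J = [[4.000, -5.000], [-39.000, -30.000]] (det J = -315.000).
Solving J·Δ = −F gives Δ = (0.282, 1.275).
Then the next iterate is (x, y)₁ = (-1.218, -1.725).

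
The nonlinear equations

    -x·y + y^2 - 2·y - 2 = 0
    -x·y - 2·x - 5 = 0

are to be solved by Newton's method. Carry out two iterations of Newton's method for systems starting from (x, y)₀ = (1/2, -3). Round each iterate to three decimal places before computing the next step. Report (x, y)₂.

(-1.000, 0.714)

At (1/2, -3): F = (14.500, -4.500).
Jacobian J = [[-y, -x + 2·y - 2], [-y - 2, -x]].
At the point, J = [[3.000, -8.500], [1.000, -0.500]] (det J = 7.000).
Solving J·Δ = −F gives Δ = (6.500, 4.000).
Then the next iterate is (x, y)₁ = (7.000, 1.000).
Round to (7.000, 1.000) and repeat: F = (-10.000, -26.000), J = [[-1.000, -7.000], [-3.000, -7.000]].
Δ = (-8.000, -0.286), so (x, y)₂ = (-1.000, 0.714).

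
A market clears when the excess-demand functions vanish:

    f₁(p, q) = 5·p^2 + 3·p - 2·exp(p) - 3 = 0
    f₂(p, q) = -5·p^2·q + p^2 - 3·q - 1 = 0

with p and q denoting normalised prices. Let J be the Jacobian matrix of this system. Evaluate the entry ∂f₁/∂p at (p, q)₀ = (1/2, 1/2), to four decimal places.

4.7026

∂f₁/∂p = 10·p - 2·exp(p) + 3.
At (1/2, 1/2) this is 4.7026.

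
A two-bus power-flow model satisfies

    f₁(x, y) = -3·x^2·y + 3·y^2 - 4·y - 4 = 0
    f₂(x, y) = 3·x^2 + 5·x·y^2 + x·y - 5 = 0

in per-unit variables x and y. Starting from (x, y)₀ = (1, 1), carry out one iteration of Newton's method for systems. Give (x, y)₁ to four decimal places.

At (1, 1): F = (-8.0000, 4.0000).
Jacobian J = [[-6·x·y, -3·x^2 + 6·y - 4], [6·x + 5·y^2 + y, 10·x·y + x]].
At the point, J = [[-6.0000, -1.0000], [12.0000, 11.0000]] (det J = -54.0000).
Solving J·Δ = −F gives Δ = (-1.5556, 1.3333).
Then the next iterate is (x, y)₁ = (-0.5556, 2.3333).

(-0.5556, 2.3333)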